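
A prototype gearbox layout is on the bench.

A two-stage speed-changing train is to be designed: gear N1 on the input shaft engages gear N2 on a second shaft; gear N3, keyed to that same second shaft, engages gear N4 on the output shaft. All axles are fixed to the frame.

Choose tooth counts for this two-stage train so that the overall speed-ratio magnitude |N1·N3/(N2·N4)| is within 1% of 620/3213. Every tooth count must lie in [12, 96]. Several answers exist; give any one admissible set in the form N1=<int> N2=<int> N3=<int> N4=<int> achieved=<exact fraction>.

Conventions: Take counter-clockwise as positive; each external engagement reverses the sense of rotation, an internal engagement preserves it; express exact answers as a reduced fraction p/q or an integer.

class = fixed-axis compound train [2-stage, 620/3213 wanted]
target = 620/3213 in lowest terms: an exact hit needs N1·N3 = k·620 and N2·N4 = k·3213 for one integer k, every count in [12, 96]; additionally prefer no 1:1 stage (N1 ≠ N2, N3 ≠ N4)
k = 1: N1·N3 = 620 = 20·31, N2·N4 = 3213 = 51·63
achieved = 20·31/(51·63) = 620/3213; |achieved − target| = 0 ≤ 31/16065 ✓

N1=20 N2=51 N3=31 N4=63 achieved=620/3213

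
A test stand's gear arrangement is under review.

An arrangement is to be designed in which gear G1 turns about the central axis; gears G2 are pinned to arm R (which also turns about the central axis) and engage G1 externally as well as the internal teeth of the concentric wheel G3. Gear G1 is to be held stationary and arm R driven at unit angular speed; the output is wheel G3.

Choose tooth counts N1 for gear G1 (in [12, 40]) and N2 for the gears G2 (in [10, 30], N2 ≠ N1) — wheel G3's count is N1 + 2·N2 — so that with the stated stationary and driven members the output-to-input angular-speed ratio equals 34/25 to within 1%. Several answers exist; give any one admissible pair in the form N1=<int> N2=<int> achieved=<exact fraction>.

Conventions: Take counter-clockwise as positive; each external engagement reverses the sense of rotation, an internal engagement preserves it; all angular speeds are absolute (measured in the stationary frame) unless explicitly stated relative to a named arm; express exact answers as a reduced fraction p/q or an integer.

design class (target 34/25): planetary set
Willis with ω_sun = 0: ω_ring/ω_arm = (N1+N3)/N3; set equal to 34/25  ⇒  N3/N1 = 1/(34/25 − 1) = 25/9
N3 = N1 + 2·N2  ⇒  N2/N1 = (N3/N1 − 1)/2 = (25/9 − 1)/2 = 8/9
smallest multiple with N1 ≥ 12 and N2 ≥ 10: k = 2  ⇒  N1 = 2·9 = 18, N2 = 2·8 = 16 (N1 ≤ 40, N2 ≤ 30, N2 ≠ N1 ✓), N3 = 18 + 2·16 = 50
check: (N1+N3)/N3 with N1 = 18, N3 = 50 gives 34/25; |achieved − target| = 0 ≤ 17/1250 ✓

N1=18 N2=16 achieved=34/25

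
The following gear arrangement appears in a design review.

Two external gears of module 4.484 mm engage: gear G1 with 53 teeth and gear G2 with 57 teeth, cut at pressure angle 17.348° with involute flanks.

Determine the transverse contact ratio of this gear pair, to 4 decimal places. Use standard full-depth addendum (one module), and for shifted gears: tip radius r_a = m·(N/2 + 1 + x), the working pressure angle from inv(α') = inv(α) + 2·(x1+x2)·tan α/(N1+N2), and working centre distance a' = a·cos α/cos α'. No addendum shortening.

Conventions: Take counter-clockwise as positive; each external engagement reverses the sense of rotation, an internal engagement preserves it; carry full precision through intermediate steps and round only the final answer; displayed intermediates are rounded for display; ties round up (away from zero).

recognized (one external pair, fixed centres): single-mesh tooth geometry, m = 4.484, N1 = 53, N2 = 57
base radii: r_b1 = 113.420764, r_b2 = 121.980822
tip radii: r_a1 = 123.310000, r_a2 = 132.278000
no profile shift: α' = α, a' = a
action lengths: √(r_a1²−r_b1²) = 48.384774, √(r_a2²−r_b2²) = 51.167846
base pitch p_b = π·m·cos α = 13.446107
CR = (48.384774 + 51.167846 − 246.620000·sin 17.34800°)/13.446107 = 1.934894
contact ratio ≈ 1.9349

1.9349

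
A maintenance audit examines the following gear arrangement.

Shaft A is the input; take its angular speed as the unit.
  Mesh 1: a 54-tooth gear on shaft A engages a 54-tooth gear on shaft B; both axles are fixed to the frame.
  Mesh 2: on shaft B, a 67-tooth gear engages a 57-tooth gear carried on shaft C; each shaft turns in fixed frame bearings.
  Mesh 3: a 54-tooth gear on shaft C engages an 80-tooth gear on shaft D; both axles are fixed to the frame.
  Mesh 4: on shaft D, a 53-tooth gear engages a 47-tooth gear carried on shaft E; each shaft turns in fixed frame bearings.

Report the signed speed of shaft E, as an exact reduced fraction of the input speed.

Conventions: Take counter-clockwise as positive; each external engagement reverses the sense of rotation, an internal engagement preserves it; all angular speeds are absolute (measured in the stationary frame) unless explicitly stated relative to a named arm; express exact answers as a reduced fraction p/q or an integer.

4-mesh fixed-axis compound train (all bearings frame-fixed)
mesh 1 [54T→54T]: |ω|/ω_in = 1×54/54 = 1, sense flips to −
mesh 2 [67T→57T]: |ω|/ω_in = 1×67/57 = 67/57, sense flips to +
mesh 3 [54T→80T]: |ω|/ω_in = (67/57)×54/80 = 603/760, sense flips to −
mesh 4 [53T→47T]: |ω|/ω_in = (603/760)×53/47 = 31959/35720, sense flips to +
signed output speed (× input speed) = 31959/35720

31959/35720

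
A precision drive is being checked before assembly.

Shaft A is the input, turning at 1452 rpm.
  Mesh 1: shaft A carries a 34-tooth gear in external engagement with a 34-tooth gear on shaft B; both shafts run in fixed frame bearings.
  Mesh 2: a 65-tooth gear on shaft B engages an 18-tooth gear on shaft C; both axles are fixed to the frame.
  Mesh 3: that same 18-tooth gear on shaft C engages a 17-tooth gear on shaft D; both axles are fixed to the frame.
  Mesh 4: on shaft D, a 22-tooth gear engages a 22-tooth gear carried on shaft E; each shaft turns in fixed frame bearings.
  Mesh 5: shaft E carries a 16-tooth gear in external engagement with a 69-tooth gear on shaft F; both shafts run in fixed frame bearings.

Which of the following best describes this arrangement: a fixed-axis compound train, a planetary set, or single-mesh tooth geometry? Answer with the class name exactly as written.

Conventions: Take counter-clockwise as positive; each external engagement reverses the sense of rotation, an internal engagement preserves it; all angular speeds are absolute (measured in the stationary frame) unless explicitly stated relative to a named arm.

recognized (6 fixed axles, 5 meshes): fixed-axis compound train
classification: fixed-axis compound train

fixed-axis compound train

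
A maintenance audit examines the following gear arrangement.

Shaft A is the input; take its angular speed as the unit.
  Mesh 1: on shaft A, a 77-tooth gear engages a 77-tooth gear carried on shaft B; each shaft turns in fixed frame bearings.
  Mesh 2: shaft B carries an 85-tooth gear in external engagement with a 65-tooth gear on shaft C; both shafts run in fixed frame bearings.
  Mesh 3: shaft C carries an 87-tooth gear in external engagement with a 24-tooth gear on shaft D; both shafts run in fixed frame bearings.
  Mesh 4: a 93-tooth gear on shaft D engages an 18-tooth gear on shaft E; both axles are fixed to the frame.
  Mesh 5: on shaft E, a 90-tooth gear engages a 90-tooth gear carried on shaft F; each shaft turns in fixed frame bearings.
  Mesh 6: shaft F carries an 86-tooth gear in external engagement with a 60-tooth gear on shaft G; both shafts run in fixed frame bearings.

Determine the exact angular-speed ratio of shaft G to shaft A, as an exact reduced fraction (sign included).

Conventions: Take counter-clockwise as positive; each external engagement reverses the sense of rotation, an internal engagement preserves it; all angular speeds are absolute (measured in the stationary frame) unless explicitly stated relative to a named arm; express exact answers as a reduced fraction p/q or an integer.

657169/18720

class = fixed-axis compound train [6 meshes; 6 ratios multiply, 6 sense flips]
mesh 1 [77T→77T]: running ratio 1, sense −
mesh 2 [85T→65T]: running ratio 17/13, sense +
mesh 3 [87T→24T]: running ratio 493/104, sense −
mesh 4 [93T→18T]: running ratio 15283/624, sense +
mesh 5 [90T→90T]: running ratio 15283/624, sense −
mesh 6 [86T→60T]: running ratio 657169/18720, sense +
ω_out/ω_in = 657169/18720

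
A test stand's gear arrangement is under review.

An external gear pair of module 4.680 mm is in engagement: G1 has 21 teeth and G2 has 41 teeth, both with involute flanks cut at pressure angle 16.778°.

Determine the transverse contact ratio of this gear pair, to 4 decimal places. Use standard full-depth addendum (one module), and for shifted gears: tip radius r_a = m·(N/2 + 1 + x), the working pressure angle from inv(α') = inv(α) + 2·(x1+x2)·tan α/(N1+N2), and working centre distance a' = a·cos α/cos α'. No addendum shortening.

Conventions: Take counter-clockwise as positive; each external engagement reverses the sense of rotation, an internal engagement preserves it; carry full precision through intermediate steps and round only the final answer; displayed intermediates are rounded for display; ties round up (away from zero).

topology: single-mesh involute geometry — m = 4.680, 21T/41T pair
base radii: r_b1 = 47.048130, r_b2 = 91.855873
tip radii: r_a1 = 53.820000, r_a2 = 100.620000
no profile shift: α' = α, a' = a
action lengths: √(r_a1²−r_b1²) = 26.135528, √(r_a2²−r_b2²) = 41.071681
base pitch p_b = π·m·cos α = 14.076768
CR = (26.135528 + 41.071681 − 145.080000·sin 16.77800°)/14.076768 = 1.799263
contact ratio ≈ 1.7993

1.7993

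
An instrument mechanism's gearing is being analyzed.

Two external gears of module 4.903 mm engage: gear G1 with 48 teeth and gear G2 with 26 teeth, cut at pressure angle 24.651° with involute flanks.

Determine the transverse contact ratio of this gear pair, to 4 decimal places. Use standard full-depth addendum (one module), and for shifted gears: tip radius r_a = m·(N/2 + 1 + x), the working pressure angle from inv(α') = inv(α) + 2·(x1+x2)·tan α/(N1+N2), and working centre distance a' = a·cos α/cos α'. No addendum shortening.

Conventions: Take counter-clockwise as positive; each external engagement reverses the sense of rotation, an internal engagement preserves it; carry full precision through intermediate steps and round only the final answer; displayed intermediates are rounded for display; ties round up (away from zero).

1.5034

recognized (one external pair, fixed centres): single-mesh tooth geometry, m = 4.903, N1 = 48, N2 = 26
base radii: r_b1 = 106.947987, r_b2 = 57.930160
tip radii: r_a1 = 122.575000, r_a2 = 68.642000
no profile shift: α' = α, a' = a
action lengths: √(r_a1²−r_b1²) = 59.889554, √(r_a2²−r_b2²) = 36.821472
base pitch p_b = π·m·cos α = 13.999459
CR = (59.889554 + 36.821472 − 181.411000·sin 24.65100°)/13.999459 = 1.503367
contact ratio ≈ 1.5034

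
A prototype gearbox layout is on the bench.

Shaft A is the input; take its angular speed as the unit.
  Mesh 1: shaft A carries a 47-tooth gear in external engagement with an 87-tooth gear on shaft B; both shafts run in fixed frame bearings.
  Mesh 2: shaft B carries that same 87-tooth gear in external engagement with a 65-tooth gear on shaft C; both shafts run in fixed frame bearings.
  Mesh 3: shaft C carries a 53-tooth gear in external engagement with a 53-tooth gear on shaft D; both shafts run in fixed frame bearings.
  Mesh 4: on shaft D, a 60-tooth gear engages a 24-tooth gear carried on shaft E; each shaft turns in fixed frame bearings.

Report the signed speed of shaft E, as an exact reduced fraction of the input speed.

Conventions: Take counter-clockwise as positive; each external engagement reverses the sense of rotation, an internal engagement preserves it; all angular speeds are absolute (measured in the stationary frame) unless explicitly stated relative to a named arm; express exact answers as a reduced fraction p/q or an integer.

47/26

4-mesh fixed-axis compound train (all bearings frame-fixed)
mesh 1 [47T→87T]: |ω|/ω_in = 1×47/87 = 47/87, sense flips to −
mesh 2 [87T→65T]: |ω|/ω_in = (47/87)×87/65 = 47/65, sense flips to +
mesh 3 [53T→53T]: |ω|/ω_in = (47/65)×53/53 = 47/65, sense flips to −
mesh 4 [60T→24T]: |ω|/ω_in = (47/65)×60/24 = 47/26, sense flips to +
signed output speed (× input speed) = 47/26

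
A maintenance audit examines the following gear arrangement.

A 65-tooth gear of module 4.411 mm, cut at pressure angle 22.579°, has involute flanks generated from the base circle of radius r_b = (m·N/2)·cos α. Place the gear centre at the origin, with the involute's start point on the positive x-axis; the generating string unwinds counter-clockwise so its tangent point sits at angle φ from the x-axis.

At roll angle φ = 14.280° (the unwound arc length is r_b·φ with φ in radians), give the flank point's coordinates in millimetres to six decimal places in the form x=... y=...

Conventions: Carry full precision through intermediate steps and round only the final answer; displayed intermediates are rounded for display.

recognized (one wheel, involute flank): single-mesh tooth geometry, m = 4.411, N = 65
pitch radius r_p = m·N/2 = 4.411·65/2 = 143.357500
base radius r_b = r_p·cos α = 143.357500·cos 22.579° = 132.369292
roll angle φ = 14.280° = 0.24923302 rad
x = r_b·(cos φ + φ·sin φ) = 136.416866
y = r_b·(sin φ − φ·cos φ) = 0.678864

x=136.416866 y=0.678864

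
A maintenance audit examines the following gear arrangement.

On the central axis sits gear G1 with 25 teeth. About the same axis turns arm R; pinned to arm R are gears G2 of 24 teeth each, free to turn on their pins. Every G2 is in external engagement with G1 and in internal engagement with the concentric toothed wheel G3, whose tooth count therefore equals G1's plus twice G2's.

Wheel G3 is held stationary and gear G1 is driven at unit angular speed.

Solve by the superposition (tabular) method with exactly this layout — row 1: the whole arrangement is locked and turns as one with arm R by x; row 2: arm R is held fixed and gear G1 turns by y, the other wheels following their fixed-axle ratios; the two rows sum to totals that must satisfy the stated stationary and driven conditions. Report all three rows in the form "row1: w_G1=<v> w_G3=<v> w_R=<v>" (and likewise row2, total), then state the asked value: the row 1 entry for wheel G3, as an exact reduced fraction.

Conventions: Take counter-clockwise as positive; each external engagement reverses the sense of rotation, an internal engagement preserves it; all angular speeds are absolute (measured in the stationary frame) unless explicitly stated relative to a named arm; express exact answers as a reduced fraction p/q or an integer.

row1: w_G1=25/98 w_G3=25/98 w_R=25/98
row2: w_G1=73/98 w_G3=-25/98 w_R=0
total: w_G1=1 w_G3=0 w_R=25/98
asked value: 25/98

recognized (axles ride arm R): planetary set, 25/24/73 teeth
row 1 — lock + rotate with arm: ω_sun = ω_ring = ω_arm = x
row 2: sun turns y, ring = −(25/73)·y, arm 0
boundary: total ω_ring = x − (25/73)·y = 0 and total ω_sun = x + y = 1  ⇒  y = 73/98, x = 25/98
row 2 ring = −(25/73)·73/98 = -25/98
totals (row 1 + row 2): sun 25/98 + 73/98 = 1, ring 25/98 + (-25/98) = 0, arm 25/98 + 0 = 25/98
asked cell (row1, ring) = 25/98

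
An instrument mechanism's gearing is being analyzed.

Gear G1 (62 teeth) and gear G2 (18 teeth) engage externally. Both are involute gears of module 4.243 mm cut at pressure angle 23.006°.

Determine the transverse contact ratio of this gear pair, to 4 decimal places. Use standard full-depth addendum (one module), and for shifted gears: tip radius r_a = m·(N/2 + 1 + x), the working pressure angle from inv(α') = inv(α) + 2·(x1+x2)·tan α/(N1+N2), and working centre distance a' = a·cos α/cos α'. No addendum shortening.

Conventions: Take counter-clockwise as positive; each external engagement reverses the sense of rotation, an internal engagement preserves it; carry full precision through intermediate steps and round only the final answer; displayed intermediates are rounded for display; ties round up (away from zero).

single-mesh involute tooth geometry (62T engaging 18T at module 4.243)
base radii: r_b1 = 121.071382, r_b2 = 35.149756
tip radii: r_a1 = 135.776000, r_a2 = 42.430000
no profile shift: α' = α, a' = a
action lengths: √(r_a1²−r_b1²) = 61.456021, √(r_a2²−r_b2²) = 23.765512
base pitch p_b = π·m·cos α = 12.269580
CR = (61.456021 + 23.765512 − 169.720000·sin 23.00600°)/12.269580 = 1.539603
contact ratio ≈ 1.5396

1.5396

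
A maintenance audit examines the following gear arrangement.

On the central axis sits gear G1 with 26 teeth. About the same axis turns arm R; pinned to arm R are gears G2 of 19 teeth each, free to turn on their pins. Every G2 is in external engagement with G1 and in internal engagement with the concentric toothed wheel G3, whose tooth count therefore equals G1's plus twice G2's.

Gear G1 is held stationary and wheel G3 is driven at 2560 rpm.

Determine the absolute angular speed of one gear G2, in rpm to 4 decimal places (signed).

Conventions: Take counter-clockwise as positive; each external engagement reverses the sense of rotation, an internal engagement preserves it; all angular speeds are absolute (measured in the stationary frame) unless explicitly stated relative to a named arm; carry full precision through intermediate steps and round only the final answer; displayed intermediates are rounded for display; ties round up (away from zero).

planetary set (26T centre, 19T on arm, 64T internal) — Willis relation
normalise by the input: solve with ω_ring = 1, then scale by 2560 rpm
ring teeth: 26 + 2·19 = 64
26(ω_sun−ω_arm) = −64(ω_ring−ω_arm),  ω_sun = 0, ω_ring = 1
26(0−ω_arm) = −64(1−ω_arm)  ⇒  90·ω_arm = 64  ⇒  ω_arm = 32/45
sun–planet mesh: 26·(0−32/45) = −19·(ω_p−ω_arm)  ⇒  ω_p−ω_arm = 832/855
ω_p = 32/45 + 832/855 = 32/19
scale: ω_p = 32/19 × 2560 rpm = +4311.5789 rpm

+4311.5789 rpm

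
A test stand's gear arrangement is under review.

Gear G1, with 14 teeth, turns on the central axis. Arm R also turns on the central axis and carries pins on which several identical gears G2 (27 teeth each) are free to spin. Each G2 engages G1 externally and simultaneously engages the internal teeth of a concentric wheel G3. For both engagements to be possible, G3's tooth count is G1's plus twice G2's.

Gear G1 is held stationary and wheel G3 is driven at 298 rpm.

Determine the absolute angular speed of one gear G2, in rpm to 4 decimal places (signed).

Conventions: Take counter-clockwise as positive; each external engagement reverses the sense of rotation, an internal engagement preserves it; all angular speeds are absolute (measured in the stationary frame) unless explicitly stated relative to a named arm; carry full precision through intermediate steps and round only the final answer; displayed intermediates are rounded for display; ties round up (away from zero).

+375.2593 rpm

planetary set (14T centre, 27T on arm, 68T internal) — Willis relation
normalise by the input: solve with ω_ring = 1, then scale by 298 rpm
ring teeth: 14 + 2·27 = 68
14(ω_sun−ω_arm) = −68(ω_ring−ω_arm),  ω_sun = 0, ω_ring = 1
14(0−ω_arm) = −68(1−ω_arm)  ⇒  82·ω_arm = 68  ⇒  ω_arm = 34/41
sun–planet mesh: 14·(0−34/41) = −27·(ω_p−ω_arm)  ⇒  ω_p−ω_arm = 476/1107
ω_p = 34/41 + 476/1107 = 34/27
scale: ω_p = 34/27 × 298 rpm = +375.2593 rpm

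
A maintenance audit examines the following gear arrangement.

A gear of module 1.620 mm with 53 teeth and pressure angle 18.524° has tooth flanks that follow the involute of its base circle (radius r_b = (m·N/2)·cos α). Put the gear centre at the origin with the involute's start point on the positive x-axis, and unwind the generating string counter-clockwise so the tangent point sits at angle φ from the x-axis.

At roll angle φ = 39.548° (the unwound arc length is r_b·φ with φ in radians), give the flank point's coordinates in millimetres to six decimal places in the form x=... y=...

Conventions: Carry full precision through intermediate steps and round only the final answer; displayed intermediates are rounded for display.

class = single-mesh tooth geometry [base-circle involute, m = 1.620, 53T]
pitch radius r_p = m·N/2 = 1.620·53/2 = 42.930000
base radius r_b = r_p·cos α = 42.930000·cos 18.524° = 40.705825
roll angle φ = 39.548° = 0.69024281 rad
x = r_b·(cos φ + φ·sin φ) = 49.277898
y = r_b·(sin φ − φ·cos φ) = 4.253112

x=49.277898 y=4.253112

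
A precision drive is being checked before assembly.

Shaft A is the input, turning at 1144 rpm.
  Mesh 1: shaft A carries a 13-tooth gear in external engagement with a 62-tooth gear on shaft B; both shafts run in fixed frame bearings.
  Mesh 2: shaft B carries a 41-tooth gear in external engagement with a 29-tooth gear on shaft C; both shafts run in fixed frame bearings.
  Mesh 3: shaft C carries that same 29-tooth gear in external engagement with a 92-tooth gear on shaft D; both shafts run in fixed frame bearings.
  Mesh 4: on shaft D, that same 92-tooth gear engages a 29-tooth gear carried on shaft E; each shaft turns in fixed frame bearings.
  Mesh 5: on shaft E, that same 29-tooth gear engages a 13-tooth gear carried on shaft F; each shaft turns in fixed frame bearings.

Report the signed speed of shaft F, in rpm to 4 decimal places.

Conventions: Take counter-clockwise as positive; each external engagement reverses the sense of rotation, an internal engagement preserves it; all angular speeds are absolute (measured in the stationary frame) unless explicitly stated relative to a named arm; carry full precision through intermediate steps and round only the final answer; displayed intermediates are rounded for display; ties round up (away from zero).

-756.5161 rpm

topology: fixed-axis compound train — 5 meshes, A→F
mesh 1 [13T→62T]: ω = 1144.0000×13/62 = 239.8710 rpm, sense flips to −
mesh 2 [41T→29T]: ω = 239.8710×41/29 = 339.1279 rpm, sense flips to +
mesh 3 [29T→92T]: ω = 339.1279×29/92 = 106.8990 rpm, sense flips to −
mesh 4 [92T→29T]: ω = 106.8990×92/29 = 339.1279 rpm, sense flips to +
mesh 5 [29T→13T]: ω = 339.1279×29/13 = 756.5161 rpm, sense flips to −
signed output speed = -756.5161 rpm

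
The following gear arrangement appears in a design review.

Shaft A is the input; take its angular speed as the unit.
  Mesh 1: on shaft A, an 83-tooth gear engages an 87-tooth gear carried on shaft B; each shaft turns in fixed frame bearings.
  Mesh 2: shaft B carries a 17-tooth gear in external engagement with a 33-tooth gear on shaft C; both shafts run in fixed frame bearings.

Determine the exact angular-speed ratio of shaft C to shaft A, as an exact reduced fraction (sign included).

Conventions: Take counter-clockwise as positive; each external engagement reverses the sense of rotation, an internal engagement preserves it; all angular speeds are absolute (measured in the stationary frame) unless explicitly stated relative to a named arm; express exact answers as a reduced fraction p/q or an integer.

1411/2871

class = fixed-axis compound train [2 meshes; 2 ratios multiply, 2 sense flips]
mesh 1 [83T→87T]: running ratio 83/87, sense −
mesh 2 [17T→33T]: running ratio 1411/2871, sense +
ω_out/ω_in = 1411/2871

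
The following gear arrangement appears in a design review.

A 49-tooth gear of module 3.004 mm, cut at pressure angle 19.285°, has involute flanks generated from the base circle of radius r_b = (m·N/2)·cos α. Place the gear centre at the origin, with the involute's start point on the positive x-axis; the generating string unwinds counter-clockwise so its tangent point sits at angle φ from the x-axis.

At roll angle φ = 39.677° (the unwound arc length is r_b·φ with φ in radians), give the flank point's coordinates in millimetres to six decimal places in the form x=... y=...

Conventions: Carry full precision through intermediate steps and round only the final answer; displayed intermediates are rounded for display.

x=84.180561 y=7.327272

single-mesh involute tooth geometry (49T wheel at module 3.004)
pitch radius r_p = m·N/2 = 3.004·49/2 = 73.598000
base radius r_b = r_p·cos α = 73.598000·cos 19.285° = 69.468228
roll angle φ = 39.677° = 0.69249429 rad
x = r_b·(cos φ + φ·sin φ) = 84.180561
y = r_b·(sin φ − φ·cos φ) = 7.327272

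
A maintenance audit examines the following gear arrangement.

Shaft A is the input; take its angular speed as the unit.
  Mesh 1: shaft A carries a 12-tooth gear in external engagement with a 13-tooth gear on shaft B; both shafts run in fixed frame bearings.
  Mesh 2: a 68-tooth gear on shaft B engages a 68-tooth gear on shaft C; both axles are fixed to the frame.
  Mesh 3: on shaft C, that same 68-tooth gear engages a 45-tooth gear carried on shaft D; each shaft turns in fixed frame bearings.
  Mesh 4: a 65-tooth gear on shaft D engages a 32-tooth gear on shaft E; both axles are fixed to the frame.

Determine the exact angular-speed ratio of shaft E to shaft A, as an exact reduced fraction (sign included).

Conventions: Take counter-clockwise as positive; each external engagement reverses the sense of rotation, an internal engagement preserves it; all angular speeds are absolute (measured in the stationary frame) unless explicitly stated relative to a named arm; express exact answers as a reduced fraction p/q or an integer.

17/6

class = fixed-axis compound train [4 meshes; 4 ratios multiply, 4 sense flips]
mesh 1 [12T→13T]: running ratio 12/13, sense −
mesh 2 [68T→68T]: running ratio 12/13, sense +
mesh 3 [68T→45T]: running ratio 272/195, sense −
mesh 4 [65T→32T]: running ratio 17/6, sense +
ω_out/ω_in = 17/6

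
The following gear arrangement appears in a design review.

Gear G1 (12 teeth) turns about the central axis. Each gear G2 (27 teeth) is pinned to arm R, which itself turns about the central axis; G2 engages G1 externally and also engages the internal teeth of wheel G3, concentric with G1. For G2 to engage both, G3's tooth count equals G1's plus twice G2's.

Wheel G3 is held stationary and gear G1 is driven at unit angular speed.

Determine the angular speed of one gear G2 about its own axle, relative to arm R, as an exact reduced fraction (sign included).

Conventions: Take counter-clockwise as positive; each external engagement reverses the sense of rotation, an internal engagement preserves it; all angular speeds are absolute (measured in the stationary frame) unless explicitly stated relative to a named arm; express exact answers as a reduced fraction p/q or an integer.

class = planetary set [G3 = 12+2·27 = 66; Willis about the carrier]
ring teeth: 12 + 2·27 = 66
12(ω_sun−ω_arm) = −66(ω_ring−ω_arm),  ω_ring = 0, ω_sun = 1
12(1−ω_arm) = −66(0−ω_arm)  ⇒  78·ω_arm = 12  ⇒  ω_arm = 2/13
sun–planet mesh: 12·(1−2/13) = −27·(ω_p−ω_arm)  ⇒  ω_p−ω_arm = -44/117
exact speed ratio = -44/117

-44/117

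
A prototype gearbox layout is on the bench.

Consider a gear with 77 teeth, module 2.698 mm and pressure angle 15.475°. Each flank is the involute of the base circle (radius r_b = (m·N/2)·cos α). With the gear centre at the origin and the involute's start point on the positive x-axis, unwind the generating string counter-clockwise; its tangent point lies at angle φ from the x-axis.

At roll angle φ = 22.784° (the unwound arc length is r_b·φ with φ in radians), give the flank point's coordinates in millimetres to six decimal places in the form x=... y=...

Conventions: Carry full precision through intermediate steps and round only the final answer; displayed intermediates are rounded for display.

x=107.712117 y=2.065301

recognized (one wheel, involute flank): single-mesh tooth geometry, m = 2.698, N = 77
pitch radius r_p = m·N/2 = 2.698·77/2 = 103.873000
base radius r_b = r_p·cos α = 103.873000·cos 15.475° = 100.107289
roll angle φ = 22.784° = 0.39765582 rad
x = r_b·(cos φ + φ·sin φ) = 107.712117
y = r_b·(sin φ − φ·cos φ) = 2.065301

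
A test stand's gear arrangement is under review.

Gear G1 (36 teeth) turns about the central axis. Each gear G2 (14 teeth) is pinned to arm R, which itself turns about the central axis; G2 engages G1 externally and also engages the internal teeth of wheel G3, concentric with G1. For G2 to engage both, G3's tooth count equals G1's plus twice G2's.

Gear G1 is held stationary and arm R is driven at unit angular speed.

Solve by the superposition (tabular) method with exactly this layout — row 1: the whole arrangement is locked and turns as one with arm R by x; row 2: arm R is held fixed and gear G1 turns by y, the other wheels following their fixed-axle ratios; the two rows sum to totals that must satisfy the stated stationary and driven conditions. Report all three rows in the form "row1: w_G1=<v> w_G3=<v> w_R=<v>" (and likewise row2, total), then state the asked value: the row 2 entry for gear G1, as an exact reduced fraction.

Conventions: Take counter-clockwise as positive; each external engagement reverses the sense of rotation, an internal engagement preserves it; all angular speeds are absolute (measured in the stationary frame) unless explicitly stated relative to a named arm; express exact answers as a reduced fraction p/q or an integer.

topology: planetary set — G1 36T / G2 14T / G3 64T, arm = carrier (Willis)
row 1 (train locked, turned with arm): all members turn x
superposition row 2 [arm held]: sun y, ring −(36/64)·y, arm 0
boundary: total ω_sun = x + y = 0 and total ω_arm = x = 1  ⇒  y = -1, x = 1
row 2 ring = −(36/64)·(-1) = 9/16
totals (row 1 + row 2): sun 1 + (-1) = 0, ring 1 + 9/16 = 25/16, arm 1 + 0 = 1
asked cell (row2, sun) = -1

row1: w_G1=1 w_G3=1 w_R=1
row2: w_G1=-1 w_G3=9/16 w_R=0
total: w_G1=0 w_G3=25/16 w_R=1
asked value: -1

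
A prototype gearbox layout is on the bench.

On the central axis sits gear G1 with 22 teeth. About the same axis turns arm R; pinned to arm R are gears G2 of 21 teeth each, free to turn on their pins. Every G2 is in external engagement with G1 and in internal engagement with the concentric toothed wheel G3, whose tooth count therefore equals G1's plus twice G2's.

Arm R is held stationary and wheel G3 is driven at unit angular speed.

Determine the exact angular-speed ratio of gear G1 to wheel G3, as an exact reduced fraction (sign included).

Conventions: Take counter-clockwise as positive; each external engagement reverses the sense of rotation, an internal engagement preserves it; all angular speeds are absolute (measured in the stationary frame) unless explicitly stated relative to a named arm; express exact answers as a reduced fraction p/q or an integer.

-32/11

recognized (axles ride arm R): planetary set, 22/21/64 teeth
ring teeth: 22 + 2·21 = 64
22(ω_sun−ω_arm) = −64(ω_ring−ω_arm),  ω_arm = 0, ω_ring = 1
ω_sun = 0 − (64/22)(1−0) = -32/11
ω_out/ω_in = -32/11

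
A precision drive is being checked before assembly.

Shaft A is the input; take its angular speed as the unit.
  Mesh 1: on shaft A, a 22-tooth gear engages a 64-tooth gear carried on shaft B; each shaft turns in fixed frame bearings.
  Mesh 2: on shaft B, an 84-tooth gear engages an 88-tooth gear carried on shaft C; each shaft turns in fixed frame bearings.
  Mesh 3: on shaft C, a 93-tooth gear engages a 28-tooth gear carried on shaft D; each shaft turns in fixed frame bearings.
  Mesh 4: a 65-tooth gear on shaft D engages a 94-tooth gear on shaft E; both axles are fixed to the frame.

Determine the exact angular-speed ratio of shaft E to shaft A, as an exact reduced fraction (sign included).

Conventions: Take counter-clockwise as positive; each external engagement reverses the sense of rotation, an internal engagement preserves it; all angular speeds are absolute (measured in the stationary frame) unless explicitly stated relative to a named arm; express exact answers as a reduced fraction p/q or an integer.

class = fixed-axis compound train [4 meshes; 4 ratios multiply, 4 sense flips]
mesh 1 [22T→64T]: running ratio 11/32, sense −
mesh 2 [84T→88T]: running ratio 21/64, sense +
mesh 3 [93T→28T]: running ratio 279/256, sense −
mesh 4 [65T→94T]: running ratio 18135/24064, sense +
ω_out/ω_in = 18135/24064

18135/24064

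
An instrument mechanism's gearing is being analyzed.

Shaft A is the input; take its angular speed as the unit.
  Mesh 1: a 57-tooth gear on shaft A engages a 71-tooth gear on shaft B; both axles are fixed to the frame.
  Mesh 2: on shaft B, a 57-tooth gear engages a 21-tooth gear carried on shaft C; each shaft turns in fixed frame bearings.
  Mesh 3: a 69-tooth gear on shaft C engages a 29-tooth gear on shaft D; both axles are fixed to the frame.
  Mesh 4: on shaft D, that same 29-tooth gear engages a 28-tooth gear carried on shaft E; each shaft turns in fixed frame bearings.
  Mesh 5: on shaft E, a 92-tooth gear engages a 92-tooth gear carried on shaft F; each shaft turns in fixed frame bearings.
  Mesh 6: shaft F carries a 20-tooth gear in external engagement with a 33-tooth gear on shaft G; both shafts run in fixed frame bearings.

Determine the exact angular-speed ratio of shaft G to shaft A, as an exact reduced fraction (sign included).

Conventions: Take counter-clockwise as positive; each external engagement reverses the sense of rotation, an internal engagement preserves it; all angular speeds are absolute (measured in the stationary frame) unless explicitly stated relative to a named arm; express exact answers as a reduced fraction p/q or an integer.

124545/38269

class = fixed-axis compound train [6 meshes; 6 ratios multiply, 6 sense flips]
mesh 1 [57T→71T]: running ratio 57/71, sense −
mesh 2 [57T→21T]: running ratio 1083/497, sense +
mesh 3 [69T→29T]: running ratio 74727/14413, sense −
mesh 4 [29T→28T]: running ratio 74727/13916, sense +
mesh 5 [92T→92T]: running ratio 74727/13916, sense −
mesh 6 [20T→33T]: running ratio 124545/38269, sense +
ω_out/ω_in = 124545/38269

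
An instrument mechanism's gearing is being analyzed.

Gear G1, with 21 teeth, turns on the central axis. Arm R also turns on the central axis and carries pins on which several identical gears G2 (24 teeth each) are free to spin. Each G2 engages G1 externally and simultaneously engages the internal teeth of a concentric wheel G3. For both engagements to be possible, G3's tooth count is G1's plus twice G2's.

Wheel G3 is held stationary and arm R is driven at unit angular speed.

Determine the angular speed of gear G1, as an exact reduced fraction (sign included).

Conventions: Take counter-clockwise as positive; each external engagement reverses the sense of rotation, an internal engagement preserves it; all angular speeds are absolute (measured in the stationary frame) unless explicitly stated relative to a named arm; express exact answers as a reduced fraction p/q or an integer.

30/7

planetary set (21T centre, 24T on arm, 69T internal) — Willis relation
ring teeth: 21 + 2·24 = 69
21(ω_sun−ω_arm) = −69(ω_ring−ω_arm),  ω_ring = 0, ω_arm = 1
ω_sun = 1 − (69/21)(0−1) = 30/7
exact speed ratio = 30/7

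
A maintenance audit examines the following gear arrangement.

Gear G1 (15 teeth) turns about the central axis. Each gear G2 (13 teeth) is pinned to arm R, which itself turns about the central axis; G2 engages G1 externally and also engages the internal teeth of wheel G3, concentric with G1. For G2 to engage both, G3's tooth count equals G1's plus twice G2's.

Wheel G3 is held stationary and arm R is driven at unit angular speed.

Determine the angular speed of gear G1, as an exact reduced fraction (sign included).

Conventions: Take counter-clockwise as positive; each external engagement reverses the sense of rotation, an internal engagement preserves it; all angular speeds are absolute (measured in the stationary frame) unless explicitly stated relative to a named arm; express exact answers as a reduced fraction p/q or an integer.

56/15

planetary set (15T centre, 13T on arm, 41T internal) — Willis relation
ring teeth: 15 + 2·13 = 41
15(ω_sun−ω_arm) = −41(ω_ring−ω_arm),  ω_ring = 0, ω_arm = 1
ω_sun = 1 − (41/15)(0−1) = 56/15
exact speed ratio = 56/15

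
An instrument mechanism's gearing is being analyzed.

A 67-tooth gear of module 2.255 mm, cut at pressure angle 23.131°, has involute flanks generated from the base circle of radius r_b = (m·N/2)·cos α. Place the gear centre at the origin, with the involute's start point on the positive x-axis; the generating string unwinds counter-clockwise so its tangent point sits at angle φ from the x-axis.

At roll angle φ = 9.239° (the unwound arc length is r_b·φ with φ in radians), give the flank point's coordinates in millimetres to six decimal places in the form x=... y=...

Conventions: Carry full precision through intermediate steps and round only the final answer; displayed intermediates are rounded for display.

single-mesh involute tooth geometry (67T wheel at module 2.255)
pitch radius r_p = m·N/2 = 2.255·67/2 = 75.542500
base radius r_b = r_p·cos α = 75.542500·cos 23.131° = 69.469570
roll angle φ = 9.239° = 0.16125097 rad
x = r_b·(cos φ + φ·sin φ) = 70.366877
y = r_b·(sin φ − φ·cos φ) = 0.096839

x=70.366877 y=0.096839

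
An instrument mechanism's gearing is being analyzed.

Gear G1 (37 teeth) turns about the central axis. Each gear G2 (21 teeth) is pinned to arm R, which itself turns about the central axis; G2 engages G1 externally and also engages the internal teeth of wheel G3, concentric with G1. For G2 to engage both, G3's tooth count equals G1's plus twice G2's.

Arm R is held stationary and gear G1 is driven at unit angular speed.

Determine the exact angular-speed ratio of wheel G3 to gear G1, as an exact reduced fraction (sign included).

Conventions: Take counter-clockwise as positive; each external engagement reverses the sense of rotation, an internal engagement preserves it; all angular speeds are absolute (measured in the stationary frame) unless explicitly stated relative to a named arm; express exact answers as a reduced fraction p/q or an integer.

class = planetary set [G3 = 37+2·21 = 79; Willis about the carrier]
ring teeth: 37 + 2·21 = 79
37(ω_sun−ω_arm) = −79(ω_ring−ω_arm),  ω_arm = 0, ω_sun = 1
ω_ring = 0 − (37/79)(1−0) = -37/79
ω_out/ω_in = -37/79

-37/79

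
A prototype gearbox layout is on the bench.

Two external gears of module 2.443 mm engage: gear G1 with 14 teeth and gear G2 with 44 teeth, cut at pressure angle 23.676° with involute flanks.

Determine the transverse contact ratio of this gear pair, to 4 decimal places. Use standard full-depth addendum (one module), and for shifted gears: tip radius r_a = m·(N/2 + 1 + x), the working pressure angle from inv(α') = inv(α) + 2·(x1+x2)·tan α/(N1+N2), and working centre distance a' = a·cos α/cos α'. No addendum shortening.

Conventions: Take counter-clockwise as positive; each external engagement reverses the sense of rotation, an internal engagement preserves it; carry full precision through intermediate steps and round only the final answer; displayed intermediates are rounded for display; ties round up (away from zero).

1.4712

class = single-mesh tooth geometry [involute pair 14T × 44T, m = 2.443]
base radii: r_b1 = 15.661624, r_b2 = 49.222247
tip radii: r_a1 = 19.544000, r_a2 = 56.189000
no profile shift: α' = α, a' = a
action lengths: √(r_a1²−r_b1²) = 11.691085, √(r_a2²−r_b2²) = 27.099339
base pitch p_b = π·m·cos α = 7.028920
CR = (11.691085 + 27.099339 − 70.847000·sin 23.67600°)/7.028920 = 1.471180
contact ratio ≈ 1.4712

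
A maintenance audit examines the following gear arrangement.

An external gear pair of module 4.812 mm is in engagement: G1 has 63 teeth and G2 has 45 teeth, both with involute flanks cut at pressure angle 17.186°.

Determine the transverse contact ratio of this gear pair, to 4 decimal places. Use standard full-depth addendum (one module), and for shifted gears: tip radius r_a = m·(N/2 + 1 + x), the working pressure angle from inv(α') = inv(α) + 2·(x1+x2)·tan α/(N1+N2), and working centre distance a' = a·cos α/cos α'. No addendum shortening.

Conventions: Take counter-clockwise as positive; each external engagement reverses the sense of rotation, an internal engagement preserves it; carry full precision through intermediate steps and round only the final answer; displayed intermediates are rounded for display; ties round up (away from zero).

1.9374

single-mesh involute tooth geometry (63T engaging 45T at module 4.812)
base radii: r_b1 = 144.810132, r_b2 = 103.435808
tip radii: r_a1 = 156.390000, r_a2 = 113.082000
no profile shift: α' = α, a' = a
action lengths: √(r_a1²−r_b1²) = 59.058089, √(r_a2²−r_b2²) = 45.700900
base pitch p_b = π·m·cos α = 14.442363
CR = (59.058089 + 45.700900 − 259.848000·sin 17.18600°)/14.442363 = 1.937391
contact ratio ≈ 1.9374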